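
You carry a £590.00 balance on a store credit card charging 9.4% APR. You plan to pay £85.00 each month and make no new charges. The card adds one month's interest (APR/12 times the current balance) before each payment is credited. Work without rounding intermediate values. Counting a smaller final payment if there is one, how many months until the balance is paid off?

8 months

Monthly rate r = 9.4%/12 = 0.783333% = 0.00783333.
Recurrence: B ← B·(1+r) − £85.00.
Month 1: interest £4.62; balance after payment £509.62.
Month 2: interest £3.99; balance after payment £428.61.
Closed form: n = −ln(1 − rB₀/P)/ln(1+r) = −ln(0.94563)/ln(1.00783) ≈ 7.165, so the balance reaches zero during payment 8.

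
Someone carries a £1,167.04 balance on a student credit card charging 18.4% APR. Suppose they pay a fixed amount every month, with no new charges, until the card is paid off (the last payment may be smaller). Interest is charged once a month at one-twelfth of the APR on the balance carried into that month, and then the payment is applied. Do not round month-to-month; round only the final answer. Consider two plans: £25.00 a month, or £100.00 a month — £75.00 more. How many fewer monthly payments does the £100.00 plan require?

70 fewer payments

Monthly rate r = 18.4%/12 = 1.53333% = 0.0153333.
At £25.00/mo: n = ⌈−ln(1 − rB₀/P)/ln(1+r)⌉ = 83 payments (last £16.85); total interest = total paid − £1,167.04 = £899.81.
At £100.00/mo: 13 payments (last £95.73); total interest £128.69.
Payments saved = 83 − 13 = 70.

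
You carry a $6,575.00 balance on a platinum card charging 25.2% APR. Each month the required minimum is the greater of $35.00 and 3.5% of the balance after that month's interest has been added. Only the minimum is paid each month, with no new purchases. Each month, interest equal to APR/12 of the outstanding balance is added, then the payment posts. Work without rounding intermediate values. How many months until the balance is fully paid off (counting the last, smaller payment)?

171 months

Monthly rate r = 25.2%/12 = 2.1% = 0.021.
While 3.5% of the post-interest balance exceeds $35.00, each month B ← (B·(1+r))·(1 − 0.035), i.e. B shrinks by the factor (1+r)·0.965 = 0.98526.
This holds for months 1–129. Entering month 130 the balance is $968.81; 3.5% of the post-interest balance is now below $35.00, so the flat $35.00 minimum applies from here.
From month 130 a fixed $35.00 at rate r clears $968.81 in 42 more payments. Total: 129 + 42 = 171 months.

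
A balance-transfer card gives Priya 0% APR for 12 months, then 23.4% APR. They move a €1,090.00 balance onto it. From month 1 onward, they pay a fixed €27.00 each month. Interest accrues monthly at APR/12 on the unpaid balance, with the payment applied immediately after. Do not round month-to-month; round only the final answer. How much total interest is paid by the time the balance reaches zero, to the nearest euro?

€360

Promo months 1–12 at r₀ = 0%/12 = 0; months 13+ at r₁ = 23.4%/12 = 0.0195.
After month 12 (no interest yet): B = €1,090.00 − 12·€27.00 = €766.00.
Then at r₁ with €27.00/mo: n₂ = −ln(1 − r₁·B/P)/ln(1+r₁) ≈ 41.72 → 42 more payments.
Total paid = 53·€27.00 + €19.47 = €1,450.47; interest = €1,450.47 − €1,090.00 = €360.47.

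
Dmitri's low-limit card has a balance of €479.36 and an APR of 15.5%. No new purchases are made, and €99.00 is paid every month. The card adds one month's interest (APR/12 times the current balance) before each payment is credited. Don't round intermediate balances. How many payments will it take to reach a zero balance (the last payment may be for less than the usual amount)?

Monthly rate r = 15.5%/12 = 1.29167% = 0.0129167.
Recurrence: B ← B·(1+r) − €99.00.
Month 1: interest €6.19; balance after payment €386.55.
Month 2: interest €4.99; balance after payment €292.54.
Month 3: interest €3.78; balance after payment €197.32.
Month 4: interest €2.55; balance after payment €100.87.
Month 5: interest €1.30; balance after payment €3.18.
Month 6: interest €0.04; balance after payment €0.00.

6 months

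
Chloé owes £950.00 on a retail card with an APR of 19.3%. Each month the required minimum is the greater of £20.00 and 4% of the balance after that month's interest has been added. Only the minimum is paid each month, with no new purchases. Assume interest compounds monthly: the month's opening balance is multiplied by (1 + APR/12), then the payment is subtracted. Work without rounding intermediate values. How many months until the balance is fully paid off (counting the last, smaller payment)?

59 months

Monthly rate r = 19.3%/12 = 1.60833% = 0.0160833.
While 4% of the post-interest balance exceeds £20.00, each month B ← (B·(1+r))·(1 − 0.04), i.e. B shrinks by the factor (1+r)·0.96 = 0.97544.
This holds for months 1–27. Entering month 28 the balance is £485.44; 4% of the post-interest balance is now below £20.00, so the flat £20.00 minimum applies from here.
From month 28 a fixed £20.00 at rate r clears £485.44 in 32 more payments. Total: 27 + 32 = 59 months.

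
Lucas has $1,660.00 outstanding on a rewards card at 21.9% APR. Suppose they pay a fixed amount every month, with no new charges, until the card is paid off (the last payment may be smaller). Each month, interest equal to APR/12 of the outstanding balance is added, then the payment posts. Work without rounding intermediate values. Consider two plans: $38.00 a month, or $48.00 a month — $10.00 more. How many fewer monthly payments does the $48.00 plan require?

33 fewer payments

Monthly rate r = 21.9%/12 = 1.825% = 0.01825.
At $38.00/mo: n = ⌈−ln(1 − rB₀/P)/ln(1+r)⌉ = 89 payments (last $8.88); total interest = total paid − $1,660.00 = $1,692.88.
At $48.00/mo: 56 payments (last $7.10); total interest $987.10.
Payments saved = 89 − 56 = 33.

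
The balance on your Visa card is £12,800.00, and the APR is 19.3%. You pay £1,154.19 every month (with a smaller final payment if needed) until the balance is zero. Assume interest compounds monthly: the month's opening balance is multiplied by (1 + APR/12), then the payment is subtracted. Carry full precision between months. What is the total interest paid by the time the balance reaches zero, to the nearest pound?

Monthly rate r = 19.3%/12 = 1.60833% = 0.0160833.
Payoff takes n = ⌈−ln(1 − rB₀/P)/ln(1+r)⌉ = ⌈12.313⌉ = 13 payments; the last is £363.25.
Total paid = 12·£1,154.19 + £363.25 = £14,213.53.
Total interest = total paid − principal = £14,213.53 − £12,800.00 = £1,413.53.

£1,414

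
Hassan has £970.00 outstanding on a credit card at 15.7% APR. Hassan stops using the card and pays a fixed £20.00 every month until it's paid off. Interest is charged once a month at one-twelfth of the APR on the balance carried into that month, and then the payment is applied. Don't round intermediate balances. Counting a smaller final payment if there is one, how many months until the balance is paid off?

78 months

Monthly rate r = 15.7%/12 = 1.30833% = 0.0130833.
Recurrence: B ← B·(1+r) − £20.00.
Month 1: interest £12.69; balance after payment £962.69.
Month 2: interest £12.60; balance after payment £955.29.
Closed form: n = −ln(1 − rB₀/P)/ln(1+r) = −ln(0.36546)/ln(1.01308) ≈ 77.440, so the balance reaches zero during payment 78.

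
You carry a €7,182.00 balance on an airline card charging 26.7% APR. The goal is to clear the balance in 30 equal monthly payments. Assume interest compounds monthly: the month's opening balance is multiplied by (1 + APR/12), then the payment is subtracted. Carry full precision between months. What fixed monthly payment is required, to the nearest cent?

€330.68

Monthly rate r = 26.7%/12 = 2.225% = 0.02225.
Level-payment amortization: P = B₀·r / (1 − (1+r)^(−n)) = 7182.00·0.02225 / (1 − 1.02225^(−30)).
Denominator 1 − (1+r)^(−30) = 0.483242935.
P = 159.799 / 0.483242935 ≈ 330.68.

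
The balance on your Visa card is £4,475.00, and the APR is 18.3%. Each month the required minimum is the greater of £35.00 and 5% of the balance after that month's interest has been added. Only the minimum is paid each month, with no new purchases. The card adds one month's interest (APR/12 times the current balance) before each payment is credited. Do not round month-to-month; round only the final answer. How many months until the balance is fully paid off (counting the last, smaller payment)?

Monthly rate r = 18.3%/12 = 1.525% = 0.01525.
While 5% of the post-interest balance exceeds £35.00, each month B ← (B·(1+r))·(1 − 0.05), i.e. B shrinks by the factor (1+r)·0.95 = 0.96449.
This holds for months 1–52. Entering month 53 the balance is £682.68; 5% of the post-interest balance is now below £35.00, so the flat £35.00 minimum applies from here.
From month 53 a fixed £35.00 at rate r clears £682.68 in 24 more payments. Total: 52 + 24 = 76 months.

76 months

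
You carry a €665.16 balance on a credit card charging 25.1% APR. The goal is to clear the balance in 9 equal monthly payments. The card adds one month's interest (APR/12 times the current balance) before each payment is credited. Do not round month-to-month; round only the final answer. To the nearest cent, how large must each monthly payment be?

Monthly rate r = 25.1%/12 = 2.09167% = 0.0209167.
Level-payment amortization: P = B₀·r / (1 − (1+r)^(−n)) = 665.16·0.0209167 / (1 − 1.02092^(−9)).
Denominator 1 − (1+r)^(−9) = 0.169982296.
P = 13.9129 / 0.169982296 ≈ 81.85.

€81.85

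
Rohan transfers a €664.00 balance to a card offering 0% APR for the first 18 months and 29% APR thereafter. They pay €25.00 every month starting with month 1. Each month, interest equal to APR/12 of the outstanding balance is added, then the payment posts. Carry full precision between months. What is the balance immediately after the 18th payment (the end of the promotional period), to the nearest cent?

€214.00

Promo months 1–18 at r₀ = 0%/12 = 0; months 19+ at r₁ = 29%/12 = 0.0241667.
After month 18 (no interest yet): B = €664.00 − 18·€25.00 = €214.00.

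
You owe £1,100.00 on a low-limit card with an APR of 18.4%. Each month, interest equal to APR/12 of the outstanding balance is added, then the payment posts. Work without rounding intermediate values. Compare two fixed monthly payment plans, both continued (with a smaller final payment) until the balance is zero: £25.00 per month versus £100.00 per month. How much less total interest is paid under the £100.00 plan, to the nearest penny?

£630.83

Monthly rate r = 18.4%/12 = 1.53333% = 0.0153333.
At £25.00/mo: n = ⌈−ln(1 − rB₀/P)/ln(1+r)⌉ = 74 payments (last £19.86); total interest = total paid − £1,100.00 = £744.86.
At £100.00/mo: 13 payments (last £14.03); total interest £114.03.
Interest saved = £744.86 − £114.03 = £630.83.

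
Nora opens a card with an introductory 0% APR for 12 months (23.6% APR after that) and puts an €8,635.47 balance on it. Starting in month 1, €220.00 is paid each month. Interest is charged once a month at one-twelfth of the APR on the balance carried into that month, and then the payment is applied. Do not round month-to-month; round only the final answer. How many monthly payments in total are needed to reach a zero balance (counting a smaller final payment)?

Promo months 1–12 at r₀ = 0%/12 = 0; months 13+ at r₁ = 23.6%/12 = 0.0196667.
After month 12 (no interest yet): B = €8,635.47 − 12·€220.00 = €5,995.47.
Then at r₁ with €220.00/mo: n₂ = −ln(1 − r₁·B/P)/ln(1+r₁) ≈ 39.42 → 40 more payments.

52 payments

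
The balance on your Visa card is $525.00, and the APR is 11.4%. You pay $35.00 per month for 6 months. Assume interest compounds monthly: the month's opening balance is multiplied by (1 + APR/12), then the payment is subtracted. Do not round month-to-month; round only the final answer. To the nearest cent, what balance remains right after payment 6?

Monthly rate r = 11.4%/12 = 0.95% = 0.0095.
Each month: B ← B·(1+r) − $35.00.
Month 1: interest $4.99; balance after payment $494.99.
Month 2: interest $4.70; balance after payment $464.69.
Month 3: interest $4.41; balance after payment $434.10.
Month 4: interest $4.12; balance after payment $403.23.
Month 5: interest $3.83; balance after payment $372.06.
Month 6: interest $3.53; balance after payment $340.59.

$340.59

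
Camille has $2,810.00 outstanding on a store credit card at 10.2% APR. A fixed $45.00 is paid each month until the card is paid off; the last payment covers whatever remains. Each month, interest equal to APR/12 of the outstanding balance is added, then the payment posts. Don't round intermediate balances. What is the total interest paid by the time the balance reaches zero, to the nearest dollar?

$1,213

Monthly rate r = 10.2%/12 = 0.85% = 0.0085.
Payoff takes n = ⌈−ln(1 − rB₀/P)/ln(1+r)⌉ = ⌈89.399⌉ = 90 payments; the last is $17.99.
Total paid = 89·$45.00 + $17.99 = $4,022.99.
Total interest = total paid − principal = $4,022.99 − $2,810.00 = $1,212.99.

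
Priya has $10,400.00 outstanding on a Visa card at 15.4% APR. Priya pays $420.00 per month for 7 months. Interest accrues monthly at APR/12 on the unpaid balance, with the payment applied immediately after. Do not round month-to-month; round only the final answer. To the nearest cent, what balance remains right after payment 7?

Monthly rate r = 15.4%/12 = 1.28333% = 0.0128333.
Each month: B ← B·(1+r) − $420.00.
Month 1: interest $133.47; balance after payment $10,113.47.
Month 2: interest $129.79; balance after payment $9,823.26.
Month 3: interest $126.07; balance after payment $9,529.32.
Month 4: interest $122.29; balance after payment $9,231.61.
Month 5: interest $118.47; balance after payment $8,930.09.
Month 6: interest $114.60; balance after payment $8,624.69.
Month 7: interest $110.68; balance after payment $8,315.37.

$8,315.37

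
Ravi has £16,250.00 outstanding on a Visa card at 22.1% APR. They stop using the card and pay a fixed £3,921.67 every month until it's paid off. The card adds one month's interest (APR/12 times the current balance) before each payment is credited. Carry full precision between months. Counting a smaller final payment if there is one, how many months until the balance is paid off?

5 months

Monthly rate r = 22.1%/12 = 1.84167% = 0.0184167.
Recurrence: B ← B·(1+r) − £3,921.67.
Month 1: interest £299.27; balance after payment £12,627.60.
Month 2: interest £232.56; balance after payment £8,938.49.
Month 3: interest £164.62; balance after payment £5,181.44.
Month 4: interest £95.42; balance after payment £1,355.19.
Month 5: interest £24.96; balance after payment £0.00.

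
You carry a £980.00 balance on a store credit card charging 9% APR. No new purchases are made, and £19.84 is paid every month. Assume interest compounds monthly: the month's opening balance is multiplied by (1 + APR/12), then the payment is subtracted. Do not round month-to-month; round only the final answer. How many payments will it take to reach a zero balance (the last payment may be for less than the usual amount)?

62 months

Monthly rate r = 9%/12 = 0.75% = 0.0075.
Recurrence: B ← B·(1+r) − £19.84.
Month 1: interest £7.35; balance after payment £967.51.
Month 2: interest £7.26; balance after payment £954.93.
Closed form: n = −ln(1 − rB₀/P)/ln(1+r) = −ln(0.62954)/ln(1.0075) ≈ 61.934, so the balance reaches zero during payment 62.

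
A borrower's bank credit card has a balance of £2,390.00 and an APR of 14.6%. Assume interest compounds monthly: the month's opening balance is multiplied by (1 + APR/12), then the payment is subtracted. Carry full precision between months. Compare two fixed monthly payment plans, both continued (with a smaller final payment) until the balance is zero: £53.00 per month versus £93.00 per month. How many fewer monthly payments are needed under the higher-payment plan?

34 fewer payments

Monthly rate r = 14.6%/12 = 1.21667% = 0.0121667.
At £53.00/mo: n = ⌈−ln(1 − rB₀/P)/ln(1+r)⌉ = 66 payments (last £41.45); total interest = total paid − £2,390.00 = £1,096.45.
At £93.00/mo: 32 payments (last £0.39); total interest £493.39.
Payments saved = 66 − 32 = 34.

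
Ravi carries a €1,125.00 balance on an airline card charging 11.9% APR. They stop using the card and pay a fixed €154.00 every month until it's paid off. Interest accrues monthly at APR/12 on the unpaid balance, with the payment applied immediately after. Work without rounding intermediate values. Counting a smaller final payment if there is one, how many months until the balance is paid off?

Monthly rate r = 11.9%/12 = 0.991667% = 0.00991667.
Recurrence: B ← B·(1+r) − €154.00.
Month 1: interest €11.16; balance after payment €982.16.
Month 2: interest €9.74; balance after payment €837.90.
Closed form: n = −ln(1 − rB₀/P)/ln(1+r) = −ln(0.92756)/ln(1.00992) ≈ 7.621, so the balance reaches zero during payment 8.

8 payments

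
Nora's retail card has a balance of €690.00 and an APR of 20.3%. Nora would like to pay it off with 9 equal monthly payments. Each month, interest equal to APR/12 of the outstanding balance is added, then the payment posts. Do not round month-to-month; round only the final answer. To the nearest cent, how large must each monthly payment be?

Monthly rate r = 20.3%/12 = 1.69167% = 0.0169167.
Level-payment amortization: P = B₀·r / (1 − (1+r)^(−n)) = 690.00·0.0169167 / (1 − 1.01692^(−9)).
Denominator 1 − (1+r)^(−9) = 0.140132146.
P = 11.6725 / 0.140132146 ≈ 83.30.

€83.30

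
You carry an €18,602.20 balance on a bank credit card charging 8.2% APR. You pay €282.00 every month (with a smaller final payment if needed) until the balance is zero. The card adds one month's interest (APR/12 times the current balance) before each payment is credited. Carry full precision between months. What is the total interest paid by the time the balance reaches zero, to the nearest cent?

€6,211.17

Monthly rate r = 8.2%/12 = 0.683333% = 0.00683333.
Payoff takes n = ⌈−ln(1 − rB₀/P)/ln(1+r)⌉ = ⌈87.991⌉ = 88 payments; the last is €279.37.
Total paid = 87·€282.00 + €279.37 = €24,813.37.
Total interest = total paid − principal = €24,813.37 − €18,602.20 = €6,211.17.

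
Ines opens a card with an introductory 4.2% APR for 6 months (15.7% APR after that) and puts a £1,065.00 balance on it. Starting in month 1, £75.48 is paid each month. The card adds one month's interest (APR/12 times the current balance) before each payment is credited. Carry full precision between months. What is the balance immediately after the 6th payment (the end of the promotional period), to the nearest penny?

Promo months 1–6 at r₀ = 4.2%/12 = 0.0035; months 7+ at r₁ = 15.7%/12 = 0.0130833.
After month 6: iterate B ← B·(1+r₀) − £75.48 for 6 months → £630.70.

£630.70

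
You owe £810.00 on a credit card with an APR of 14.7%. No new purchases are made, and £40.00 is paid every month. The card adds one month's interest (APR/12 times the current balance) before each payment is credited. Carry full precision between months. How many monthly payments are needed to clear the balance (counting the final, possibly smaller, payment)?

24 payments

Monthly rate r = 14.7%/12 = 1.225% = 0.01225.
Recurrence: B ← B·(1+r) − £40.00.
Month 1: interest £9.92; balance after payment £779.92.
Month 2: interest £9.55; balance after payment £749.48.
Closed form: n = −ln(1 − rB₀/P)/ln(1+r) = −ln(0.75194)/ln(1.01225) ≈ 23.416, so the balance reaches zero during payment 24.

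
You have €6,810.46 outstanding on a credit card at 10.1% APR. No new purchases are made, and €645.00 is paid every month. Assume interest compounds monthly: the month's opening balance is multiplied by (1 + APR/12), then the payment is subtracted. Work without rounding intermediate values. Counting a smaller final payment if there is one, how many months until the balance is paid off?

12 months

Monthly rate r = 10.1%/12 = 0.841667% = 0.00841667.
Recurrence: B ← B·(1+r) − €645.00.
Month 1: interest €57.32; balance after payment €6,222.78.
Month 2: interest €52.38; balance after payment €5,630.16.
Closed form: n = −ln(1 − rB₀/P)/ln(1+r) = −ln(0.91113)/ln(1.00842) ≈ 11.104, so the balance reaches zero during payment 12.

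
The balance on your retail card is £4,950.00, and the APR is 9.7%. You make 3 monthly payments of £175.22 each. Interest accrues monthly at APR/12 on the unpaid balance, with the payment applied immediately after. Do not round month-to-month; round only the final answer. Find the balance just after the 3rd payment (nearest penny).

Monthly rate r = 9.7%/12 = 0.808333% = 0.00808333.
Each month: B ← B·(1+r) − £175.22.
Month 1: interest £40.01; balance after payment £4,814.79.
Month 2: interest £38.92; balance after payment £4,678.49.
Month 3: interest £37.82; balance after payment £4,541.09.

£4,541.09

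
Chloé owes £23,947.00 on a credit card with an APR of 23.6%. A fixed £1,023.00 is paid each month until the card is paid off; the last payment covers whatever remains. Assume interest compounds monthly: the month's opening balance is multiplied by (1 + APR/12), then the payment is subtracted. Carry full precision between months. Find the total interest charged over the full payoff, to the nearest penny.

Monthly rate r = 23.6%/12 = 1.96667% = 0.0196667.
Payoff takes n = ⌈−ln(1 − rB₀/P)/ln(1+r)⌉ = ⌈31.674⌉ = 32 payments; the last is £691.39.
Total paid = 31·£1,023.00 + £691.39 = £32,404.39.
Total interest = total paid − principal = £32,404.39 − £23,947.00 = £8,457.39.

£8,457.39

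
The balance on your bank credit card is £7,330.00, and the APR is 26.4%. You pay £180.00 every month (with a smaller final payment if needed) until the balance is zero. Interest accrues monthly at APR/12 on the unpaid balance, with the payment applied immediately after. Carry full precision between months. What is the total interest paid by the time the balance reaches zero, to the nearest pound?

£11,383

Monthly rate r = 26.4%/12 = 2.2% = 0.022.
Payoff takes n = ⌈−ln(1 − rB₀/P)/ln(1+r)⌉ = ⌈103.959⌉ = 104 payments; the last is £172.64.
Total paid = 103·£180.00 + £172.64 = £18,712.64.
Total interest = total paid − principal = £18,712.64 − £7,330.00 = £11,382.64.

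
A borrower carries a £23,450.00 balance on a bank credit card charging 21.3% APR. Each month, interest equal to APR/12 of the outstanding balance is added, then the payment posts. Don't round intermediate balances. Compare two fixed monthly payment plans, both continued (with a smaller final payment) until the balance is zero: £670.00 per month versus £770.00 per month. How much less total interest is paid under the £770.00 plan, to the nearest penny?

Monthly rate r = 21.3%/12 = 1.775% = 0.01775.
At £670.00/mo: n = ⌈−ln(1 − rB₀/P)/ln(1+r)⌉ = 56 payments (last £122.43); total interest = total paid − £23,450.00 = £13,522.43.
At £770.00/mo: 45 payments (last £159.32); total interest £10,589.32.
Interest saved = £13,522.43 − £10,589.32 = £2,933.11.

£2,933.11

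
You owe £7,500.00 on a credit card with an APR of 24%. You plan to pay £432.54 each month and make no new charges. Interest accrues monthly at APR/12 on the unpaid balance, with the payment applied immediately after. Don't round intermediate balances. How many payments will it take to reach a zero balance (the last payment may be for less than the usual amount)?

22 payments

Monthly rate r = 24%/12 = 2% = 0.02.
Recurrence: B ← B·(1+r) − £432.54.
Month 1: interest £150.00; balance after payment £7,217.46.
Month 2: interest £144.35; balance after payment £6,929.27.
Closed form: n = −ln(1 − rB₀/P)/ln(1+r) = −ln(0.65321)/ln(1.02) ≈ 21.505, so the balance reaches zero during payment 22.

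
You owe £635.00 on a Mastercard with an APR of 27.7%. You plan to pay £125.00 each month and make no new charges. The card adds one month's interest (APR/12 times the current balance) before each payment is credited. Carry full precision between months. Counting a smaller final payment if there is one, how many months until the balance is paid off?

6 payments

Monthly rate r = 27.7%/12 = 2.30833% = 0.0230833.
Recurrence: B ← B·(1+r) − £125.00.
Month 1: interest £14.66; balance after payment £524.66.
Month 2: interest £12.11; balance after payment £411.77.
Month 3: interest £9.50; balance after payment £296.27.
Month 4: interest £6.84; balance after payment £178.11.
Month 5: interest £4.11; balance after payment £57.22.
Month 6: interest £1.32; balance after payment £0.00.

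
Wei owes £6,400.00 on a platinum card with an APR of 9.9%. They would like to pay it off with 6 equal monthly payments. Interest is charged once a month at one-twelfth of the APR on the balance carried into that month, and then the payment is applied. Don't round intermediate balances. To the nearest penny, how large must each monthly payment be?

£1,097.68

Monthly rate r = 9.9%/12 = 0.825% = 0.00825.
Level-payment amortization: P = B₀·r / (1 − (1+r)^(−n)) = 6400.00·0.00825 / (1 − 1.00825^(−6)).
Denominator 1 − (1+r)^(−6) = 0.0481015582.
P = 52.8 / 0.0481015582 ≈ 1097.68.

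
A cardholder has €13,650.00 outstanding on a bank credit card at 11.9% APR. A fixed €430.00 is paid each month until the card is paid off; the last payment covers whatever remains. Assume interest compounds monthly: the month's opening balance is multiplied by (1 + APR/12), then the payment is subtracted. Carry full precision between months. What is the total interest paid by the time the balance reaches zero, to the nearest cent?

Monthly rate r = 11.9%/12 = 0.991667% = 0.00991667.
Payoff takes n = ⌈−ln(1 − rB₀/P)/ln(1+r)⌉ = ⌈38.310⌉ = 39 payments; the last is €133.90.
Total paid = 38·€430.00 + €133.90 = €16,473.90.
Total interest = total paid − principal = €16,473.90 − €13,650.00 = €2,823.90.

€2,823.90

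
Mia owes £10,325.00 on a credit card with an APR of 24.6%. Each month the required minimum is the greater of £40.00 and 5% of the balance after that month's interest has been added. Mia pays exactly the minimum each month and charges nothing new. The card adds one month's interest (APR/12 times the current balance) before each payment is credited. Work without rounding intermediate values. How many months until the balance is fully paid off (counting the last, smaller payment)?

Monthly rate r = 24.6%/12 = 2.05% = 0.0205.
While 5% of the post-interest balance exceeds £40.00, each month B ← (B·(1+r))·(1 − 0.05), i.e. B shrinks by the factor (1+r)·0.95 = 0.96947.
This holds for months 1–84. Entering month 85 the balance is £763.78; 5% of the post-interest balance is now below £40.00, so the flat £40.00 minimum applies from here.
From month 85 a fixed £40.00 at rate r clears £763.78 in 25 more payments. Total: 84 + 25 = 109 months.

109 months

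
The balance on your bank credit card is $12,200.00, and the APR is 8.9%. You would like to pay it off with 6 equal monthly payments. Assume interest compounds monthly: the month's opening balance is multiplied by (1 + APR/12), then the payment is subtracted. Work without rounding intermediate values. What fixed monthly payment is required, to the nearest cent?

Monthly rate r = 8.9%/12 = 0.741667% = 0.00741667.
Level-payment amortization: P = B₀·r / (1 − (1+r)^(−n)) = 12200.00·0.00741667 / (1 − 1.00742^(−6)).
Denominator 1 − (1+r)^(−6) = 0.0433673247.
P = 90.4833 / 0.0433673247 ≈ 2086.44.

$2,086.44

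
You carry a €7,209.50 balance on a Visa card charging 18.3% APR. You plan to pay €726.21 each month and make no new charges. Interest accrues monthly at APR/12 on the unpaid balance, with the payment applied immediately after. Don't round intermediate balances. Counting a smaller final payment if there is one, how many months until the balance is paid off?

Monthly rate r = 18.3%/12 = 1.525% = 0.01525.
Recurrence: B ← B·(1+r) − €726.21.
Month 1: interest €109.94; balance after payment €6,593.23.
Month 2: interest €100.55; balance after payment €5,967.57.
Closed form: n = −ln(1 − rB₀/P)/ln(1+r) = −ln(0.8486)/ln(1.01525) ≈ 10.847, so the balance reaches zero during payment 11.

11 months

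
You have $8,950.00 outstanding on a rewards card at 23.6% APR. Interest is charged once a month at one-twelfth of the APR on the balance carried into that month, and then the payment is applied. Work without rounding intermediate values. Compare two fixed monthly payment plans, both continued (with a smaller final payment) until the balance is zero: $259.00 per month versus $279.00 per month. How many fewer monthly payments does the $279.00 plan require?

7 fewer payments

Monthly rate r = 23.6%/12 = 1.96667% = 0.0196667.
At $259.00/mo: n = ⌈−ln(1 − rB₀/P)/ln(1+r)⌉ = 59 payments (last $114.90); total interest = total paid − $8,950.00 = $6,186.90.
At $279.00/mo: 52 payments (last $48.81); total interest $5,327.81.
Payments saved = 59 − 52 = 7.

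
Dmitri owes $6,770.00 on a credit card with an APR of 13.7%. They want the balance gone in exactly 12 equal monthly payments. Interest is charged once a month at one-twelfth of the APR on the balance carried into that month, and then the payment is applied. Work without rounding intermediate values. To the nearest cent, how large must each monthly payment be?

$606.90

Monthly rate r = 13.7%/12 = 1.14167% = 0.0114167.
Level-payment amortization: P = B₀·r / (1 − (1+r)^(−n)) = 6770.00·0.0114167 / (1 − 1.01142^(−12)).
Denominator 1 − (1+r)^(−12) = 0.12735274.
P = 77.2908 / 0.12735274 ≈ 606.90.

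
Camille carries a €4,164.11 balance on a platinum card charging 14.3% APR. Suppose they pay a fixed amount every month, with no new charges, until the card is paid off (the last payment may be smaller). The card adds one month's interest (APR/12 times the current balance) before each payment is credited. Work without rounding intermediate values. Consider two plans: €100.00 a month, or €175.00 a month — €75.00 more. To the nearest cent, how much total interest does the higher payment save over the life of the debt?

Monthly rate r = 14.3%/12 = 1.19167% = 0.0119167.
At €100.00/mo: n = ⌈−ln(1 − rB₀/P)/ln(1+r)⌉ = 58 payments (last €87.75); total interest = total paid − €4,164.11 = €1,623.64.
At €175.00/mo: 29 payments (last €26.15); total interest €762.04.
Interest saved = €1,623.64 − €762.04 = €861.60.

€861.60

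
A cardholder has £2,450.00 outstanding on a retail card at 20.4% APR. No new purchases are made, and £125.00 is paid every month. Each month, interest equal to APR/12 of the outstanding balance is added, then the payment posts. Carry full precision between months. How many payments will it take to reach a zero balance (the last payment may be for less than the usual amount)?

25 months

Monthly rate r = 20.4%/12 = 1.7% = 0.017.
Recurrence: B ← B·(1+r) − £125.00.
Month 1: interest £41.65; balance after payment £2,366.65.
Month 2: interest £40.23; balance after payment £2,281.88.
Closed form: n = −ln(1 − rB₀/P)/ln(1+r) = −ln(0.6668)/ln(1.017) ≈ 24.041, so the balance reaches zero during payment 25.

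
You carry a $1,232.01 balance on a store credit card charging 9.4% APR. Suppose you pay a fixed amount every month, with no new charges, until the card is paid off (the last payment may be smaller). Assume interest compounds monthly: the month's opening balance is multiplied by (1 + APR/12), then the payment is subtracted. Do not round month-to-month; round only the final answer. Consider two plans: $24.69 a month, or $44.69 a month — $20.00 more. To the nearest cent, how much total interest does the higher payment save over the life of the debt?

Monthly rate r = 9.4%/12 = 0.783333% = 0.00783333.
At $24.69/mo: n = ⌈−ln(1 − rB₀/P)/ln(1+r)⌉ = 64 payments (last $13.18); total interest = total paid − $1,232.01 = $336.64.
At $44.69/mo: 32 payments (last $8.01); total interest $161.39.
Interest saved = $336.64 − $161.39 = $175.25.

$175.25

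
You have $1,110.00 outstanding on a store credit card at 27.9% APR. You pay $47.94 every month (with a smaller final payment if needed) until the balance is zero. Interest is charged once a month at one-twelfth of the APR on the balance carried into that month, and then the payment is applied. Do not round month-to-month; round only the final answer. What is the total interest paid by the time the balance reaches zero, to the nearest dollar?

$502

Monthly rate r = 27.9%/12 = 2.325% = 0.02325.
Payoff takes n = ⌈−ln(1 − rB₀/P)/ln(1+r)⌉ = ⌈33.628⌉ = 34 payments; the last is $30.24.
Total paid = 33·$47.94 + $30.24 = $1,612.26.
Total interest = total paid − principal = $1,612.26 − $1,110.00 = $502.26.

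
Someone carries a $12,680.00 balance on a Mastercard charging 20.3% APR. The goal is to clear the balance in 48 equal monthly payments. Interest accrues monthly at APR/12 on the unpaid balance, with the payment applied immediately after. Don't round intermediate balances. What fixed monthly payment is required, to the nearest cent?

$387.89

Monthly rate r = 20.3%/12 = 1.69167% = 0.0169167.
Level-payment amortization: P = B₀·r / (1 − (1+r)^(−n)) = 12680.00·0.0169167 / (1 − 1.01692^(−48)).
Denominator 1 − (1+r)^(−48) = 0.553005202.
P = 214.503 / 0.553005202 ≈ 387.89.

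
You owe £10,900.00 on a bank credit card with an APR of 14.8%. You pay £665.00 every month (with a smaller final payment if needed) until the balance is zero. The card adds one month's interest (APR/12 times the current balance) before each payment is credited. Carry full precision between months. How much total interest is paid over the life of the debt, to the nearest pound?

£1,353

Monthly rate r = 14.8%/12 = 1.23333% = 0.0123333.
Payoff takes n = ⌈−ln(1 − rB₀/P)/ln(1+r)⌉ = ⌈18.424⌉ = 19 payments; the last is £283.06.
Total paid = 18·£665.00 + £283.06 = £12,253.06.
Total interest = total paid − principal = £12,253.06 − £10,900.00 = £1,353.06.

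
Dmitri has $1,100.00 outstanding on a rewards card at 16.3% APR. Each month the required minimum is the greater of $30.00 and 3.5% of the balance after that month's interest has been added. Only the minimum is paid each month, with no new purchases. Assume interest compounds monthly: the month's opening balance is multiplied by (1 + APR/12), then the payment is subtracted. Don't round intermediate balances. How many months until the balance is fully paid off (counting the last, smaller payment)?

Monthly rate r = 16.3%/12 = 1.35833% = 0.0135833.
While 3.5% of the post-interest balance exceeds $30.00, each month B ← (B·(1+r))·(1 − 0.035), i.e. B shrinks by the factor (1+r)·0.965 = 0.97811.
This holds for months 1–12. Entering month 13 the balance is $843.40; 3.5% of the post-interest balance is now below $30.00, so the flat $30.00 minimum applies from here.
From month 13 a fixed $30.00 at rate r clears $843.40 in 36 more payments. Total: 12 + 36 = 48 months.

48 months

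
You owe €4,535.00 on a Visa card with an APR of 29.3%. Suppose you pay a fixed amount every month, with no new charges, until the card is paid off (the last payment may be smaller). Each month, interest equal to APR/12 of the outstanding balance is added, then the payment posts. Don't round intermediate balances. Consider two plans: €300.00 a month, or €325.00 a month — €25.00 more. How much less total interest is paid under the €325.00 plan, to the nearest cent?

€115.24

Monthly rate r = 29.3%/12 = 2.44167% = 0.0244167.
At €300.00/mo: n = ⌈−ln(1 − rB₀/P)/ln(1+r)⌉ = 20 payments (last €28.44); total interest = total paid − €4,535.00 = €1,193.44.
At €325.00/mo: 18 payments (last €88.20); total interest €1,078.20.
Interest saved = €1,193.44 − €1,078.20 = €115.24.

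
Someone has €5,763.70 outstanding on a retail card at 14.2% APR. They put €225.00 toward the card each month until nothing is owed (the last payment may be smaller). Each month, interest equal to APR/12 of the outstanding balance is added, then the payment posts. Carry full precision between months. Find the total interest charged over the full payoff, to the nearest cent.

Monthly rate r = 14.2%/12 = 1.18333% = 0.0118333.
Payoff takes n = ⌈−ln(1 − rB₀/P)/ln(1+r)⌉ = ⌈30.700⌉ = 31 payments; the last is €157.83.
Total paid = 30·€225.00 + €157.83 = €6,907.83.
Total interest = total paid − principal = €6,907.83 − €5,763.70 = €1,144.13.

€1,144.13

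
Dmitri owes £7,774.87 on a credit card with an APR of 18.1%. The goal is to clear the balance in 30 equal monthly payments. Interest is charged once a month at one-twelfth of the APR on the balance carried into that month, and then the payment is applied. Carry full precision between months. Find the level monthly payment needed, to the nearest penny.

Monthly rate r = 18.1%/12 = 1.50833% = 0.0150833.
Level-payment amortization: P = B₀·r / (1 − (1+r)^(−n)) = 7774.87·0.0150833 / (1 − 1.01508^(−30)).
Denominator 1 − (1+r)^(−30) = 0.361811336.
P = 117.271 / 0.361811336 ≈ 324.12.

£324.12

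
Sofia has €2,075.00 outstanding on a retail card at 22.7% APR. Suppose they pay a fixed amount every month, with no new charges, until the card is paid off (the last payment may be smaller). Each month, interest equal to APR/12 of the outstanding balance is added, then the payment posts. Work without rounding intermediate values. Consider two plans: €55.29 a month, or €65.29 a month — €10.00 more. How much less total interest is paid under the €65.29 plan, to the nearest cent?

Monthly rate r = 22.7%/12 = 1.89167% = 0.0189167.
At €55.29/mo: n = ⌈−ln(1 − rB₀/P)/ln(1+r)⌉ = 67 payments (last €2.38); total interest = total paid − €2,075.00 = €1,576.52.
At €65.29/mo: 50 payments (last €3.61); total interest €1,127.82.
Interest saved = €1,576.52 − €1,127.82 = €448.70.

€448.70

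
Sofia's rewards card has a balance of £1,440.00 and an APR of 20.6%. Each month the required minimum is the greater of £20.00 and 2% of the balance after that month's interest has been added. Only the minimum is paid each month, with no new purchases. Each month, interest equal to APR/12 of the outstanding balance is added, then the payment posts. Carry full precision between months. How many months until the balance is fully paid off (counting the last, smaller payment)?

Monthly rate r = 20.6%/12 = 1.71667% = 0.0171667.
While 2% of the post-interest balance exceeds £20.00, each month B ← (B·(1+r))·(1 − 0.02), i.e. B shrinks by the factor (1+r)·0.98 = 0.99682.
This holds for months 1–120. Entering month 121 the balance is £982.98; 2% of the post-interest balance is now below £20.00, so the flat £20.00 minimum applies from here.
From month 121 a fixed £20.00 at rate r clears £982.98 in 110 more payments. Total: 120 + 110 = 230 months.

230 months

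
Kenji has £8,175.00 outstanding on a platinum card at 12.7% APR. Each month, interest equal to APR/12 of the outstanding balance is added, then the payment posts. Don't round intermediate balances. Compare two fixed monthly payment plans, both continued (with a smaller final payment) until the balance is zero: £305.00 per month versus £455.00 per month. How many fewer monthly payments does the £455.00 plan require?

11 fewer payments

Monthly rate r = 12.7%/12 = 1.05833% = 0.0105833.
At £305.00/mo: n = ⌈−ln(1 − rB₀/P)/ln(1+r)⌉ = 32 payments (last £210.45); total interest = total paid − £8,175.00 = £1,490.45.
At £455.00/mo: 21 payments (last £15.34); total interest £940.34.
Payments saved = 32 − 21 = 11.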